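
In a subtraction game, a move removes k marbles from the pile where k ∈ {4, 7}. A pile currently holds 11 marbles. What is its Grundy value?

Build the Grundy sequence with g(k) = mex{g(k−s) : s ∈ {4, 7}, s ≤ k}:
g(0) = mex{} = 0
g(1) = mex{} = 0
g(2) = mex{} = 0
g(3) = mex{} = 0
g(4) = mex{0} = 1
g(5) = mex{0} = 1
g(6) = mex{0} = 1
g(7) = mex{0} = 1
g(8) = mex{0,1} = 2
g(9) = mex{0,1} = 2
g(10) = mex{0,1} = 2
g(11) = mex{1} = 0
So g(11) = 0.

0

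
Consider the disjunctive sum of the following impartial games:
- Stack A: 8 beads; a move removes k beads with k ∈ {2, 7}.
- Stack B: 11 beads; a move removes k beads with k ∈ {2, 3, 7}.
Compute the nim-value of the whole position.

For stack A, compute g(0), g(1), … with moves {2, 7}:
k:     0  1  2  3  4  5  6  7  8
g(k):  0  0  1  1  0  0  1  1  2
So g(8) = 2.
For stack B, compute g(0), g(1), … with moves {2, 3, 7}:
k:     0  1  2  3  4  5  6  7  8  9 10 11
g(k):  0  0  1  1  2  0  0  1  1  2  0  0
So g(11) = 0.
The value of a disjunctive sum is the nim-sum of the parts.
Combined value = 2 XOR 0 = 2.

2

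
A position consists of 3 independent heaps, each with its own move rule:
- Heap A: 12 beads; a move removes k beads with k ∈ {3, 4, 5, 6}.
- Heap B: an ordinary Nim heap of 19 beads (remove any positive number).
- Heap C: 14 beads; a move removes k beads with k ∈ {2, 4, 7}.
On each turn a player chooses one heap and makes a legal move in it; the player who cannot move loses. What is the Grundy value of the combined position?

19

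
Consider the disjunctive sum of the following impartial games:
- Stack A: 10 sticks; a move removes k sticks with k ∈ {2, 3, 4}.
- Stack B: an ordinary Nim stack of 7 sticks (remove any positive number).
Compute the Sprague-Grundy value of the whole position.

Grundy values for stack A (subtraction set {2, 3, 4}):
k:     0  1  2  3  4  5  6  7  8  9 10
g(k):  0  0  1  1  2  2  0  0  1  1  2
So g(10) = 2.
Stack B is a plain Nim stack of size 7, so its Grundy value is 7.
The value of a disjunctive sum is the nim-sum of the parts.
Combined value = 2 ⊕ 7 = 5.

5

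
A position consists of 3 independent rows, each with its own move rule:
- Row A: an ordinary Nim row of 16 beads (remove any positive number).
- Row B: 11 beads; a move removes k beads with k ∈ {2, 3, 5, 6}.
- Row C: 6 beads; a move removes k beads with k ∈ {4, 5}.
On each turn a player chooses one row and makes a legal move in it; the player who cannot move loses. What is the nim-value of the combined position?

16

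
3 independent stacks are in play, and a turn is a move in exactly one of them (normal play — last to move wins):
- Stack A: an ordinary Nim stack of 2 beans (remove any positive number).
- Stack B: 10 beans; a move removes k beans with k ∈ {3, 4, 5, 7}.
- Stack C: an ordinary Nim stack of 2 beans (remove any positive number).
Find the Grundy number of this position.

0

Stack A is a plain Nim stack of size 2, so its Grundy value is 2.
Build the Grundy sequence for stack B with g(k) = mex{g(k−s) : s ∈ {3, 4, 5, 7}, s ≤ k}:
g(0) = mex{} = 0
g(1) = mex{} = 0
g(2) = mex{} = 0
g(3) = mex{0} = 1
g(4) = mex{0} = 1
g(5) = mex{0} = 1
g(6) = mex{0,1} = 2
g(7) = mex{0,1} = 2
g(8) = mex{0,1} = 2
g(9) = mex{0,1,2} = 3
g(10) = mex{1,2} = 0
So g(10) = 0.
Stack C is a plain Nim stack of size 2, so its Grundy value is 2.
The value of a disjunctive sum is the nim-sum of the parts.
Combined value = 2 XOR 0 XOR 2 = 0.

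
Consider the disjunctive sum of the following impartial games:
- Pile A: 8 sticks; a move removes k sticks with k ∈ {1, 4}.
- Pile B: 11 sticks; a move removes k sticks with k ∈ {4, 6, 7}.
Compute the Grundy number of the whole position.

1

Grundy values for pile A (subtraction set {1, 4}):
k:     0  1  2  3  4  5  6  7  8
g(k):  0  1  0  1  2  0  1  0  1
So g(8) = 1.
For pile B, compute g(0), g(1), … with moves {4, 6, 7}:
g(0) = mex{} = 0
g(1) = mex{} = 0
g(2) = mex{} = 0
g(3) = mex{} = 0
g(4) = mex{0} = 1
g(5) = mex{0} = 1
g(6) = mex{0} = 1
g(7) = mex{0} = 1
g(8) = mex{0,1} = 2
g(9) = mex{0,1} = 2
g(10) = mex{0,1} = 2
g(11) = mex{1} = 0
So g(11) = 0.
By the Sprague-Grundy theorem, the Grundy value of a sum of independent games is the XOR of the component values.
Combined value = 1 ⊕ 0 = 1.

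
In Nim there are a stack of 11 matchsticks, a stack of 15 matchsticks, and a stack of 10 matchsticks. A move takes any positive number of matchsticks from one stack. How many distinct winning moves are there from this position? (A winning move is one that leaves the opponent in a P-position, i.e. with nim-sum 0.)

Nim-sum: 11 XOR 15 XOR 10 = 14.
The overall nim-sum is X = 14. A stack of size p has a winning move iff p XOR X < p (reduce it to p XOR X).
  11: 11 XOR 14 = 5 < 11 — winning move (to 5).
  15: 15 XOR 14 = 1 < 15 — winning move (to 1).
  10: 10 XOR 14 = 4 < 10 — winning move (to 4).
That gives 3 winning moves.

3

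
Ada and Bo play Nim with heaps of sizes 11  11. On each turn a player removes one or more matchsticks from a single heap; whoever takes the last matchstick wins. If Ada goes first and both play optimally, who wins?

Nim-sum: 11 ^ 11 = 0.
The nim-sum is 0, so this is a P-position: the player to move is in a losing position under optimal play; Ada is about to move from it and so loses — Bo wins.

Bo wins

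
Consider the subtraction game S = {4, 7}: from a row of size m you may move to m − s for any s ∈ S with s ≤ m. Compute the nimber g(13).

Build the Grundy sequence with g(k) = mex{g(k−s) : s ∈ {4, 7}, s ≤ k}:
g(0) = mex{} = 0
g(1) = mex{} = 0
g(2) = mex{} = 0
g(3) = mex{} = 0
g(4) = mex{0} = 1
g(5) = mex{0} = 1
g(6) = mex{0} = 1
g(7) = mex{0} = 1
g(8) = mex{0,1} = 2
g(9) = mex{0,1} = 2
g(10) = mex{0,1} = 2
g(11) = mex{1} = 0
g(12) = mex{1,2} = 0
g(13) = mex{1,2} = 0
So g(13) = 0.

0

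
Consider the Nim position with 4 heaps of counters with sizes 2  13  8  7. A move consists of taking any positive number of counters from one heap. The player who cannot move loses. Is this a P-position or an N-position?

P-position

In binary:
  0010  (2)
  1101  (13)
  1000  (8)
  0111  (7)
  ----
  0000  (0)
The nim-sum is 0, so this is a P-position: the player to move is in a losing position under optimal play.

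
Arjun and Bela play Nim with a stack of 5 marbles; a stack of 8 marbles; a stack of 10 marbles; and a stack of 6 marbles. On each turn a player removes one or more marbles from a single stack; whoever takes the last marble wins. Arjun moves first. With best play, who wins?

Nim-sum: 5 XOR 8 XOR 10 XOR 6 = 1.
The nim-sum is 1 ≠ 0, so this is an N-position: the player to move can win; Arjun has a winning move.

Arjun wins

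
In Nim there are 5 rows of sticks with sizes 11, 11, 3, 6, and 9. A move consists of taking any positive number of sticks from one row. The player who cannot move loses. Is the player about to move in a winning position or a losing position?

Winning position

In binary:
  1011  (11)
  1011  (11)
  0011  (3)
  0110  (6)
  1001  (9)
  ----
  1100  (12)
The nim-sum is 12 ≠ 0, so this is an N-position: the player to move can win.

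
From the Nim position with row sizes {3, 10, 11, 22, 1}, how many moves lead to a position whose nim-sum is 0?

1

In binary:
  00011  (3)
  01010  (10)
  01011  (11)
  10110  (22)
  00001  (1)
  -----
  10101  (21)
The overall nim-sum is X = 21. A row of size p has a winning move iff p XOR X < p (reduce it to p XOR X).
  3: 3 XOR 21 = 22 ≥ 3 — no move.
  10: 10 XOR 21 = 31 ≥ 10 — no move.
  11: 11 XOR 21 = 30 ≥ 11 — no move.
  22: 22 XOR 21 = 3 < 22 — winning move (to 3).
  1: 1 XOR 21 = 20 ≥ 1 — no move.
That gives 1 winning move.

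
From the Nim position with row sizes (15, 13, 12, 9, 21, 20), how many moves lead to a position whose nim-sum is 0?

Nim-sum: 15 XOR 13 XOR 12 XOR 9 XOR 21 XOR 20 = 6.
The overall nim-sum is X = 6. A row of size p has a winning move iff p XOR X < p (reduce it to p XOR X).
  15: 15 XOR 6 = 9 < 15 — winning move (to 9).
  13: 13 XOR 6 = 11 < 13 — winning move (to 11).
  12: 12 XOR 6 = 10 < 12 — winning move (to 10).
  9: 9 XOR 6 = 15 ≥ 9 — no move.
  21: 21 XOR 6 = 19 < 21 — winning move (to 19).
  20: 20 XOR 6 = 18 < 20 — winning move (to 18).
That gives 5 winning moves.

5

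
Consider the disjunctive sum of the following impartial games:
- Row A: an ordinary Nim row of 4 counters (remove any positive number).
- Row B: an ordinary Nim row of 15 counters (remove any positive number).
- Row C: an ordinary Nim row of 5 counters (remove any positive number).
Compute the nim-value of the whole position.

Row A is a plain Nim row of size 4, so its Grundy value is 4.
Row B is a plain Nim row of size 15, so its Grundy value is 15.
Row C is a plain Nim row of size 5, so its Grundy value is 5.
The value of a disjunctive sum is the nim-sum of the parts.
Combined value = 4 XOR 15 XOR 5 = 14.

14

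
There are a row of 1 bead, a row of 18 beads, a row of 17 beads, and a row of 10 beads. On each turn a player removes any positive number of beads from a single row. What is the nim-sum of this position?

8

Compute the nim-sum pairwise:
1 ^ 18 = 19
19 ^ 17 = 2
2 ^ 10 = 8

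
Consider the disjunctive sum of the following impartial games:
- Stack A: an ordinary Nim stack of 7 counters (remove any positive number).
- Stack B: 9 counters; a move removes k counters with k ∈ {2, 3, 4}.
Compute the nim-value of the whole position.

6

Stack A is a plain Nim stack of size 7, so its Grundy value is 7.
For stack B, compute g(0), g(1), … with moves {2, 3, 4}:
k:     0  1  2  3  4  5  6  7  8  9
g(k):  0  0  1  1  2  2  0  0  1  1
So g(9) = 1.
By the Sprague-Grundy theorem, the Grundy value of a sum of independent games is the XOR of the component values.
Combined value = 7 XOR 1 = 6.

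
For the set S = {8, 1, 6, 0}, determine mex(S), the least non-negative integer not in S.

2

The values 0, 1 are all present; 2 is the first non-negative integer missing from the set.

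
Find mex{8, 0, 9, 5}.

0 is in the set but 1 is not, so the mex is 1.

1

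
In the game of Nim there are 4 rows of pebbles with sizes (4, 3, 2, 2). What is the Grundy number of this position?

7

Bitwise XOR of the heap sizes:
  100  (4)
  011  (3)
  010  (2)
  010  (2)
  ---
  111  (7)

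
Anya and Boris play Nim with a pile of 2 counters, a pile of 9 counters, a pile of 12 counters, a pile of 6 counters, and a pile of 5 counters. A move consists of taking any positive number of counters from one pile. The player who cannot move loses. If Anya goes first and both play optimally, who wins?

Nim-sum: 2 XOR 9 XOR 12 XOR 6 XOR 5 = 4.
The nim-sum is 4 ≠ 0, so this is an N-position: the player to move can win; Anya has a winning move.

Anya wins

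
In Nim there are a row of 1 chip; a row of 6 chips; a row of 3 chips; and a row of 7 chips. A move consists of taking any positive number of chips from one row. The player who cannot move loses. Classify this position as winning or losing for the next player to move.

Compute the nim-sum pairwise:
1 ^ 6 = 7
7 ^ 3 = 4
4 ^ 7 = 3
The nim-sum is 3 ≠ 0, so this is an N-position: the player to move can win.

Winning position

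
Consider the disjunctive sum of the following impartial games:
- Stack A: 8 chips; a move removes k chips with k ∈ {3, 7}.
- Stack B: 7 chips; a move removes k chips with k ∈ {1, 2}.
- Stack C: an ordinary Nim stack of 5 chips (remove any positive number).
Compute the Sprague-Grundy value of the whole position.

6

For stack A, compute g(0), g(1), … with moves {3, 7}:
g(0) = mex{} = 0
g(1) = mex{} = 0
g(2) = mex{} = 0
g(3) = mex{0} = 1
g(4) = mex{0} = 1
g(5) = mex{0} = 1
g(6) = mex{1} = 0
g(7) = mex{0,1} = 2
g(8) = mex{0,1} = 2
So g(8) = 2.
For stack B, compute g(0), g(1), … with moves {1, 2}:
g(0) = mex{} = 0
g(1) = mex{0} = 1
g(2) = mex{0,1} = 2
g(3) = mex{1,2} = 0
g(4) = mex{0,2} = 1
g(5) = mex{0,1} = 2
g(6) = mex{1,2} = 0
g(7) = mex{0,2} = 1
So g(7) = 1.
Stack C is a plain Nim stack of size 5, so its Grundy value is 5.
By the Sprague-Grundy theorem, the Grundy value of a sum of independent games is the XOR of the component values.
Combined value = 2 ⊕ 1 ⊕ 5 = 6.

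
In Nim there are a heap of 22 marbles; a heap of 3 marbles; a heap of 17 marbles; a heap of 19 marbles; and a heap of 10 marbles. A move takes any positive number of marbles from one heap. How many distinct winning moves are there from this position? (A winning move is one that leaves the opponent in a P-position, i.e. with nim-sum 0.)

3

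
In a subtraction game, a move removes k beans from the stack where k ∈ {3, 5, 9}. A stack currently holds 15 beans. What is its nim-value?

1

Compute g(0), g(1), … for moves {3, 5, 9}:
k:     0  1  2  3  4  5  6  7  8  9 10 11 12 13 14 15
g(k):  0  0  0  1  1  1  2  2  0  3  3  1  0  2  0  1
So g(15) = 1.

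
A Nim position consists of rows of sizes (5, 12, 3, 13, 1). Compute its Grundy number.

Compute the nim-sum pairwise:
5 ^ 12 = 9
9 ^ 3 = 10
10 ^ 13 = 7
7 ^ 1 = 6

6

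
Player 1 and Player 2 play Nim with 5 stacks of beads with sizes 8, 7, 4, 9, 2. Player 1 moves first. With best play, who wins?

Nim-sum: 8 ^ 7 ^ 4 ^ 9 ^ 2 = 0.
The nim-sum is 0, so this is a P-position: the player to move is in a losing position under optimal play; Player 1 is about to move from it and so loses — Player 2 wins.

Player 2 wins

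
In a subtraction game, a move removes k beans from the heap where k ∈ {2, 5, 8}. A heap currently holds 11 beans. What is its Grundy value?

0

Build the Grundy sequence with g(k) = mex{g(k−s) : s ∈ {2, 5, 8}, s ≤ k}:
g(0) = mex{} = 0
g(1) = mex{} = 0
g(2) = mex{0} = 1
g(3) = mex{0} = 1
g(4) = mex{1} = 0
g(5) = mex{0,1} = 2
g(6) = mex{0} = 1
g(7) = mex{1,2} = 0
g(8) = mex{0,1} = 2
g(9) = mex{0} = 1
g(10) = mex{1,2} = 0
g(11) = mex{1} = 0
So g(11) = 0.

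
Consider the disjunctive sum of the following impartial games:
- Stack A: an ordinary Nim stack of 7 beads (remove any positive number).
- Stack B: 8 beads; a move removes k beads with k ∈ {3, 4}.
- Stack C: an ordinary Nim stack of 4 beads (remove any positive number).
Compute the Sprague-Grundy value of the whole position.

3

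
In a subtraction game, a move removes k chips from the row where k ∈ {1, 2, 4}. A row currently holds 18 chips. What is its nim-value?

0

Grundy values for subtraction set {1, 2, 4}:
k:     0  1  2  3  4  5  6  7  8  9 10 11 12 13 14 15 16 17 18
g(k):  0  1  2  0  1  2  0  1  2  0  1  2  0  1  2  0  1  2  0
So g(18) = 0.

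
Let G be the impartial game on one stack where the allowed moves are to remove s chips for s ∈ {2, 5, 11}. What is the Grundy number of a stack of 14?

0

Grundy values for subtraction set {2, 5, 11}:
k:     0  1  2  3  4  5  6  7  8  9 10 11 12 13 14
g(k):  0  0  1  1  0  2  1  0  0  1  1  2  2  3  0
So g(14) = 0.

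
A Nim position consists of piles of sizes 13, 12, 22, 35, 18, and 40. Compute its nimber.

In binary:
  001101  (13)
  001100  (12)
  010110  (22)
  100011  (35)
  010010  (18)
  101000  (40)
  ------
  001110  (14)

14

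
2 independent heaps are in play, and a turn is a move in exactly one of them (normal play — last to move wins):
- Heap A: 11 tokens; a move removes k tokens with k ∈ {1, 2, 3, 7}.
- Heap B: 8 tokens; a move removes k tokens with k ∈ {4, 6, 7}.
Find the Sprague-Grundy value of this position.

For heap A, compute g(0), g(1), … with moves {1, 2, 3, 7}:
k:     0  1  2  3  4  5  6  7  8  9 10 11
g(k):  0  1  2  3  0  1  2  3  0  1  2  3
So g(11) = 3.
Build the Grundy sequence for heap B with g(k) = mex{g(k−s) : s ∈ {4, 6, 7}, s ≤ k}:
g(0) = mex{} = 0
g(1) = mex{} = 0
g(2) = mex{} = 0
g(3) = mex{} = 0
g(4) = mex{0} = 1
g(5) = mex{0} = 1
g(6) = mex{0} = 1
g(7) = mex{0} = 1
g(8) = mex{0,1} = 2
So g(8) = 2.
By the Sprague-Grundy theorem, the Grundy value of a sum of independent games is the XOR of the component values.
Combined value = 3 XOR 2 = 1.

1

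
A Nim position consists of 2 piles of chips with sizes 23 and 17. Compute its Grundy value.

In binary:
  10111  (23)
  10001  (17)
  -----
  00110  (6)

6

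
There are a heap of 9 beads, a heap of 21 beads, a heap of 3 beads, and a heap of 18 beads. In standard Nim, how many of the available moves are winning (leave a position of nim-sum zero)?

Nim-sum: 9 ⊕ 21 ⊕ 3 ⊕ 18 = 13.
The overall nim-sum is X = 13. A heap of size p has a winning move iff p XOR X < p (reduce it to p XOR X).
  9: 9 XOR 13 = 4 < 9 — winning move (to 4).
  21: 21 XOR 13 = 24 ≥ 21 — no move.
  3: 3 XOR 13 = 14 ≥ 3 — no move.
  18: 18 XOR 13 = 31 ≥ 18 — no move.
That gives 1 winning move.

1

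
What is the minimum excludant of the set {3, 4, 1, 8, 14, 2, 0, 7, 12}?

The values 0, 1, 2, 3, 4 are all present; 5 is the first non-negative integer missing from the set.

5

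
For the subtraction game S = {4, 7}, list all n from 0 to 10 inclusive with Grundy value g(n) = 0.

0, 1, 2, 3

Grundy values for subtraction set {4, 7}:
k:     0  1  2  3  4  5  6  7  8  9 10
g(k):  0  0  0  0  1  1  1  1  2  2  2
The P-positions (g = 0) in 0..10 are 0, 1, 2, 3.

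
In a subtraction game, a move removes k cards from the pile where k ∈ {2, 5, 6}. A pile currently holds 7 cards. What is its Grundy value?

3

Build the Grundy sequence with g(k) = mex{g(k−s) : s ∈ {2, 5, 6}, s ≤ k}:
g(0) = mex{} = 0
g(1) = mex{} = 0
g(2) = mex{0} = 1
g(3) = mex{0} = 1
g(4) = mex{1} = 0
g(5) = mex{0,1} = 2
g(6) = mex{0} = 1
g(7) = mex{0,1,2} = 3
So g(7) = 3.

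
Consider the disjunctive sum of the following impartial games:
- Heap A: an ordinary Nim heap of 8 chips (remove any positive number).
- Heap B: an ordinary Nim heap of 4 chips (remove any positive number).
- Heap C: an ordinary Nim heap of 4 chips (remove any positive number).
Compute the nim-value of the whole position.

8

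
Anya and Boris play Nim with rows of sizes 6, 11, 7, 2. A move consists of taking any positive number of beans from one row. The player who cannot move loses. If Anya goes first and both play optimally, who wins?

Anya wins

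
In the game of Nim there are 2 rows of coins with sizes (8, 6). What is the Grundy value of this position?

14

In binary:
  1000  (8)
  0110  (6)
  ----
  1110  (14)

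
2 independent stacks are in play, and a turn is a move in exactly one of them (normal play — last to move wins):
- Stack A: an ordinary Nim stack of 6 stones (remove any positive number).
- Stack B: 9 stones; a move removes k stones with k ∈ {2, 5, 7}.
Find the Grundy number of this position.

4

Stack A is a plain Nim stack of size 6, so its Grundy value is 6.
Grundy values for stack B (subtraction set {2, 5, 7}):
g(0) = mex{} = 0
g(1) = mex{} = 0
g(2) = mex{0} = 1
g(3) = mex{0} = 1
g(4) = mex{1} = 0
g(5) = mex{0,1} = 2
g(6) = mex{0} = 1
g(7) = mex{0,1,2} = 3
g(8) = mex{0,1} = 2
g(9) = mex{0,1,3} = 2
So g(9) = 2.
By the Sprague-Grundy theorem, the Grundy value of a sum of independent games is the XOR of the component values.
Combined value = 6 ⊕ 2 = 4.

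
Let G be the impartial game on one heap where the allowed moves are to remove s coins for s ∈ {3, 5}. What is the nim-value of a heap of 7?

Compute g(0), g(1), … for moves {3, 5}:
k:     0  1  2  3  4  5  6  7
g(k):  0  0  0  1  1  1  2  2
So g(7) = 2.

2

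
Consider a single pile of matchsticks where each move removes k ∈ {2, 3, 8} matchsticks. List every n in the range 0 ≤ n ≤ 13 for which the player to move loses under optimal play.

0, 1, 5, 6, 10, 11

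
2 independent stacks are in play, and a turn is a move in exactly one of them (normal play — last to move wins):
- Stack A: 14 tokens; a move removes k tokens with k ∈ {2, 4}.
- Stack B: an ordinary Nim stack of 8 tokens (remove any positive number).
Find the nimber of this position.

For stack A, compute g(0), g(1), … with moves {2, 4}:
g(0) = mex{} = 0
g(1) = mex{} = 0
g(2) = mex{0} = 1
g(3) = mex{0} = 1
g(4) = mex{0,1} = 2
g(5) = mex{0,1} = 2
g(6) = mex{1,2} = 0
g(7) = mex{1,2} = 0
g(8) = mex{0,2} = 1
g(9) = mex{0,2} = 1
g(10) = mex{0,1} = 2
g(11) = mex{0,1} = 2
g(12) = mex{1,2} = 0
g(13) = mex{1,2} = 0
g(14) = mex{0,2} = 1
So g(14) = 1.
Stack B is a plain Nim stack of size 8, so its Grundy value is 8.
The value of a disjunctive sum is the nim-sum of the parts.
Combined value = 1 XOR 8 = 9.

9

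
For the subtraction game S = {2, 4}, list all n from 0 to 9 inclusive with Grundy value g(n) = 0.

0, 1, 6, 7

Compute g(0), g(1), … for moves {2, 4}:
g(0) = mex{} = 0
g(1) = mex{} = 0
g(2) = mex{0} = 1
g(3) = mex{0} = 1
g(4) = mex{0,1} = 2
g(5) = mex{0,1} = 2
g(6) = mex{1,2} = 0
g(7) = mex{1,2} = 0
g(8) = mex{0,2} = 1
g(9) = mex{0,2} = 1
The P-positions (g = 0) in 0..9 are 0, 1, 6, 7.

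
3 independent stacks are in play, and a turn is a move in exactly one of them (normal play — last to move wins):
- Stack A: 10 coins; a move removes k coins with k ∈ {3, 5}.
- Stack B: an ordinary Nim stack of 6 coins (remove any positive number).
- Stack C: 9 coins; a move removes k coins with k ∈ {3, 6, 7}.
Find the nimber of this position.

Grundy values for stack A (subtraction set {3, 5}):
k:     0  1  2  3  4  5  6  7  8  9 10
g(k):  0  0  0  1  1  1  2  2  0  0  0
So g(10) = 0.
Stack B is a plain Nim stack of size 6, so its Grundy value is 6.
Build the Grundy sequence for stack C with g(k) = mex{g(k−s) : s ∈ {3, 6, 7}, s ≤ k}:
k:     0  1  2  3  4  5  6  7  8  9
g(k):  0  0  0  1  1  1  2  2  2  3
So g(9) = 3.
By the Sprague-Grundy theorem, the Grundy value of a sum of independent games is the XOR of the component values.
Combined value = 0 XOR 6 XOR 3 = 5.

5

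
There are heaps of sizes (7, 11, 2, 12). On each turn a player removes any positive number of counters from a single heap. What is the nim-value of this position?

Write each in binary and XOR column by column:
  0111  (7)
  1011  (11)
  0010  (2)
  1100  (12)
  ----
  0010  (2)

2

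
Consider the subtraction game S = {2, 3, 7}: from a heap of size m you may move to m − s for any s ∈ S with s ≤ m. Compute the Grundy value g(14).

2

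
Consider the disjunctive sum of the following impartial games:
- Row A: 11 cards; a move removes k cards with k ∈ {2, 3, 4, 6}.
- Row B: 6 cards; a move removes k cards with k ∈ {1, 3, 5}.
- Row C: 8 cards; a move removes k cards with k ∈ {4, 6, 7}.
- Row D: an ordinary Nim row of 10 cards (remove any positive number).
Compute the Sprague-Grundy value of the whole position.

9

For row A, compute g(0), g(1), … with moves {2, 3, 4, 6}:
k:     0  1  2  3  4  5  6  7  8  9 10 11
g(k):  0  0  1  1  2  2  3  3  0  0  1  1
So g(11) = 1.
Grundy values for row B (subtraction set {1, 3, 5}):
g(0) = mex{} = 0
g(1) = mex{0} = 1
g(2) = mex{1} = 0
g(3) = mex{0} = 1
g(4) = mex{1} = 0
g(5) = mex{0} = 1
g(6) = mex{1} = 0
So g(6) = 0.
Grundy values for row C (subtraction set {4, 6, 7}):
g(0) = mex{} = 0
g(1) = mex{} = 0
g(2) = mex{} = 0
g(3) = mex{} = 0
g(4) = mex{0} = 1
g(5) = mex{0} = 1
g(6) = mex{0} = 1
g(7) = mex{0} = 1
g(8) = mex{0,1} = 2
So g(8) = 2.
Row D is a plain Nim row of size 10, so its Grundy value is 10.
By the Sprague-Grundy theorem, the Grundy value of a sum of independent games is the XOR of the component values.
Combined value = 1 ⊕ 0 ⊕ 2 ⊕ 10 = 9.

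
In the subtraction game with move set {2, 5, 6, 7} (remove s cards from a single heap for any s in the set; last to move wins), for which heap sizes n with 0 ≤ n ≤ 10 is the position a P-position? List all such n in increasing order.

0, 1, 4

Build the Grundy sequence with g(k) = mex{g(k−s) : s ∈ {2, 5, 6, 7}, s ≤ k}:
g(0) = mex{} = 0
g(1) = mex{} = 0
g(2) = mex{0} = 1
g(3) = mex{0} = 1
g(4) = mex{1} = 0
g(5) = mex{0,1} = 2
g(6) = mex{0} = 1
g(7) = mex{0,1,2} = 3
g(8) = mex{0,1} = 2
g(9) = mex{0,1,3} = 2
g(10) = mex{0,1,2} = 3
The P-positions (g = 0) in 0..10 are 0, 1, 4.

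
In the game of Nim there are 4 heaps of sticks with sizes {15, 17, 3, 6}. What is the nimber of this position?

Nim-sum: 15 ^ 17 ^ 3 ^ 6 = 27.

27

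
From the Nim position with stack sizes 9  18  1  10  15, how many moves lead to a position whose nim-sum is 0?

Bitwise XOR of the heap sizes:
  01001  (9)
  10010  (18)
  00001  (1)
  01010  (10)
  01111  (15)
  -----
  11111  (31)
The overall nim-sum is X = 31. A stack of size p has a winning move iff p XOR X < p (reduce it to p XOR X).
  9: 9 XOR 31 = 22 ≥ 9 — no move.
  18: 18 XOR 31 = 13 < 18 — winning move (to 13).
  1: 1 XOR 31 = 30 ≥ 1 — no move.
  10: 10 XOR 31 = 21 ≥ 10 — no move.
  15: 15 XOR 31 = 16 ≥ 15 — no move.
That gives 1 winning move.

1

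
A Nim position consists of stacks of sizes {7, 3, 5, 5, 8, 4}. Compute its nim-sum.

8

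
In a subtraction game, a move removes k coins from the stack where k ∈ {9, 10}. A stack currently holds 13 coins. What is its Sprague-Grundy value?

1

Grundy values for subtraction set {9, 10}:
g(0) = mex{} = 0
g(1) = mex{} = 0
g(2) = mex{} = 0
g(3) = mex{} = 0
g(4) = mex{} = 0
g(5) = mex{} = 0
g(6) = mex{} = 0
g(7) = mex{} = 0
g(8) = mex{} = 0
g(9) = mex{0} = 1
g(10) = mex{0} = 1
g(11) = mex{0} = 1
g(12) = mex{0} = 1
g(13) = mex{0} = 1
So g(13) = 1.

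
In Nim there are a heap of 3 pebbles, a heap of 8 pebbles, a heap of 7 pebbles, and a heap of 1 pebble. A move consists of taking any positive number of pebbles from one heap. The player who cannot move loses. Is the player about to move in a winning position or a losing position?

Winning position

Compute the nim-sum pairwise:
3 XOR 8 = 11
11 XOR 7 = 12
12 XOR 1 = 13
The nim-sum is 13 ≠ 0, so this is an N-position: the player to move can win.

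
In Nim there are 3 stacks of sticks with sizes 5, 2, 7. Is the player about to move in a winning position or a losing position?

Nim-sum: 5 ⊕ 2 ⊕ 7 = 0.
The nim-sum is 0, so this is a P-position: the player to move is in a losing position under optimal play.

Losing position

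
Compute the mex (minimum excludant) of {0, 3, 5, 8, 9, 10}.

0 is in the set but 1 is not, so the mex is 1.

1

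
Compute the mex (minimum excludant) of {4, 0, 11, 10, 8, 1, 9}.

2

The values 0, 1 are all present; 2 is the first non-negative integer missing from the set.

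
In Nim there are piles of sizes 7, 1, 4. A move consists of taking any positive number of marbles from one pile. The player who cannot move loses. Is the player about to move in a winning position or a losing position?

Nim-sum: 7 ⊕ 1 ⊕ 4 = 2.
The nim-sum is 2 ≠ 0, so this is an N-position: the player to move can win.

Winning position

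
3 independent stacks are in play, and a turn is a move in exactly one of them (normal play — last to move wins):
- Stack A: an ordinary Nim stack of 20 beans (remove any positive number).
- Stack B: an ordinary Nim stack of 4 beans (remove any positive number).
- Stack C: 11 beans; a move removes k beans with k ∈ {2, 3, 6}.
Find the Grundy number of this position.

17

Stack A is a plain Nim stack of size 20, so its Grundy value is 20.
Stack B is a plain Nim stack of size 4, so its Grundy value is 4.
Build the Grundy sequence for stack C with g(k) = mex{g(k−s) : s ∈ {2, 3, 6}, s ≤ k}:
g(0) = mex{} = 0
g(1) = mex{} = 0
g(2) = mex{0} = 1
g(3) = mex{0} = 1
g(4) = mex{0,1} = 2
g(5) = mex{1} = 0
g(6) = mex{0,1,2} = 3
g(7) = mex{0,2} = 1
g(8) = mex{0,1,3} = 2
g(9) = mex{1,3} = 0
g(10) = mex{1,2} = 0
g(11) = mex{0,2} = 1
So g(11) = 1.
By the Sprague-Grundy theorem, the Grundy value of a sum of independent games is the XOR of the component values.
Combined value = 20 XOR 4 XOR 1 = 17.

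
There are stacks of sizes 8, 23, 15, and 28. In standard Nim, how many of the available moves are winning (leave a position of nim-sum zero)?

Nim-sum: 8 ⊕ 23 ⊕ 15 ⊕ 28 = 12.
The overall nim-sum is X = 12. A stack of size p has a winning move iff p XOR X < p (reduce it to p XOR X).
  8: 8 XOR 12 = 4 < 8 — winning move (to 4).
  23: 23 XOR 12 = 27 ≥ 23 — no move.
  15: 15 XOR 12 = 3 < 15 — winning move (to 3).
  28: 28 XOR 12 = 16 < 28 — winning move (to 16).
That gives 3 winning moves.

3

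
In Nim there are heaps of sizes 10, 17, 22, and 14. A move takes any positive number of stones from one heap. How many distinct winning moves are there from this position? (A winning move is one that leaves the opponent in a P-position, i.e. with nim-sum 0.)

3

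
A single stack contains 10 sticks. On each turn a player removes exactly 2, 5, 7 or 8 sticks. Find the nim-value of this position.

Grundy values for subtraction set {2, 5, 7, 8}:
g(0) = mex{} = 0
g(1) = mex{} = 0
g(2) = mex{0} = 1
g(3) = mex{0} = 1
g(4) = mex{1} = 0
g(5) = mex{0,1} = 2
g(6) = mex{0} = 1
g(7) = mex{0,1,2} = 3
g(8) = mex{0,1} = 2
g(9) = mex{0,1,3} = 2
g(10) = mex{1,2} = 0
So g(10) = 0.

0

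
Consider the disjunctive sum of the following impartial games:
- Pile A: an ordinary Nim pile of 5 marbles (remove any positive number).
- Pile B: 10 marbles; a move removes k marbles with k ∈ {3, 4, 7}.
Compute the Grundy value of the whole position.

Pile A is a plain Nim pile of size 5, so its Grundy value is 5.
Build the Grundy sequence for pile B with g(k) = mex{g(k−s) : s ∈ {3, 4, 7}, s ≤ k}:
g(0) = mex{} = 0
g(1) = mex{} = 0
g(2) = mex{} = 0
g(3) = mex{0} = 1
g(4) = mex{0} = 1
g(5) = mex{0} = 1
g(6) = mex{0,1} = 2
g(7) = mex{0,1} = 2
g(8) = mex{0,1} = 2
g(9) = mex{0,1,2} = 3
g(10) = mex{1,2} = 0
So g(10) = 0.
The value of a disjunctive sum is the nim-sum of the parts.
Combined value = 5 ⊕ 0 = 5.

5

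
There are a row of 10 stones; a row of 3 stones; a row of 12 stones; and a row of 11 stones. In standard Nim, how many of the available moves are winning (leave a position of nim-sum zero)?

Nim-sum: 10 XOR 3 XOR 12 XOR 11 = 14.
The overall nim-sum is X = 14. A row of size p has a winning move iff p XOR X < p (reduce it to p XOR X).
  10: 10 XOR 14 = 4 < 10 — winning move (to 4).
  3: 3 XOR 14 = 13 ≥ 3 — no move.
  12: 12 XOR 14 = 2 < 12 — winning move (to 2).
  11: 11 XOR 14 = 5 < 11 — winning move (to 5).
That gives 3 winning moves.

3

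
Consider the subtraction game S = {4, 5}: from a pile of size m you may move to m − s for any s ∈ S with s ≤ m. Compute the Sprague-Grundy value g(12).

Compute g(0), g(1), … for moves {4, 5}:
k:     0  1  2  3  4  5  6  7  8  9 10 11 12
g(k):  0  0  0  0  1  1  1  1  2  0  0  0  0
So g(12) = 0.

0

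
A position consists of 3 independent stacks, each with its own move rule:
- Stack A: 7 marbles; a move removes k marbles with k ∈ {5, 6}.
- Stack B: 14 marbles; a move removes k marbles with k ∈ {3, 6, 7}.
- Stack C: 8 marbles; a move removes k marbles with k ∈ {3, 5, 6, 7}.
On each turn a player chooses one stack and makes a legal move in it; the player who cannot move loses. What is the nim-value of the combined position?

Grundy values for stack A (subtraction set {5, 6}):
k:     0  1  2  3  4  5  6  7
g(k):  0  0  0  0  0  1  1  1
So g(7) = 1.
Build the Grundy sequence for stack B with g(k) = mex{g(k−s) : s ∈ {3, 6, 7}, s ≤ k}:
k:     0  1  2  3  4  5  6  7  8  9 10 11 12 13 14
g(k):  0  0  0  1  1  1  2  2  2  3  0  0  0  1  1
So g(14) = 1.
Grundy values for stack C (subtraction set {3, 5, 6, 7}):
k:     0  1  2  3  4  5  6  7  8
g(k):  0  0  0  1  1  1  2  2  2
So g(8) = 2.
By the Sprague-Grundy theorem, the Grundy value of a sum of independent games is the XOR of the component values.
Combined value = 1 XOR 1 XOR 2 = 2.

2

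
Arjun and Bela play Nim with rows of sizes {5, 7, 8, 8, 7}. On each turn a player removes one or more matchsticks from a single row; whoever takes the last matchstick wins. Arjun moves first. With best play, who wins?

Nim-sum: 5 ^ 7 ^ 8 ^ 8 ^ 7 = 5.
The nim-sum is 5 ≠ 0, so this is an N-position: the player to move can win; Arjun has a winning move.

Arjun wins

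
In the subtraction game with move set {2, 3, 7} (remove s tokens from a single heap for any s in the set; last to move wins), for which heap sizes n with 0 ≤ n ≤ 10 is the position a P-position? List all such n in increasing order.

0, 1, 5, 6, 10

Build the Grundy sequence with g(k) = mex{g(k−s) : s ∈ {2, 3, 7}, s ≤ k}:
k:     0  1  2  3  4  5  6  7  8  9 10
g(k):  0  0  1  1  2  0  0  1  1  2  0
The P-positions (g = 0) in 0..10 are 0, 1, 5, 6, 10.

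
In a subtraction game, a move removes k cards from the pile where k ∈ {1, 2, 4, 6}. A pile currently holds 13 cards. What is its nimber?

2

Compute g(0), g(1), … for moves {1, 2, 4, 6}:
k:     0  1  2  3  4  5  6  7  8  9 10 11 12 13
g(k):  0  1  2  0  1  2  3  4  0  1  2  0  1  2
So g(13) = 2.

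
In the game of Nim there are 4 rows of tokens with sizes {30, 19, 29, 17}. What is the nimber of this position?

In binary:
  11110  (30)
  10011  (19)
  11101  (29)
  10001  (17)
  -----
  00001  (1)

1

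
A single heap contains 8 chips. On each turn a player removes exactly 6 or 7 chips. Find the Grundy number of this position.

Grundy values for subtraction set {6, 7}:
g(0) = mex{} = 0
g(1) = mex{} = 0
g(2) = mex{} = 0
g(3) = mex{} = 0
g(4) = mex{} = 0
g(5) = mex{} = 0
g(6) = mex{0} = 1
g(7) = mex{0} = 1
g(8) = mex{0} = 1
So g(8) = 1.

1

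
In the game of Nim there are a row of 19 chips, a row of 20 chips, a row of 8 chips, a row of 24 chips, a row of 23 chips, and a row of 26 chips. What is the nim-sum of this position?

26

In binary:
  10011  (19)
  10100  (20)
  01000  (8)
  11000  (24)
  10111  (23)
  11010  (26)
  -----
  11010  (26)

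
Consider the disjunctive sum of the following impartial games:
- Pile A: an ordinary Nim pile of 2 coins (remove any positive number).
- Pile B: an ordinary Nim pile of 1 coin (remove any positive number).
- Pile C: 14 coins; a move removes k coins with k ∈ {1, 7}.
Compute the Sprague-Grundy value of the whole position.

Pile A is a plain Nim pile of size 2, so its Grundy value is 2.
Pile B is a plain Nim pile of size 1, so its Grundy value is 1.
Grundy values for pile C (subtraction set {1, 7}):
g(0) = mex{} = 0
g(1) = mex{0} = 1
g(2) = mex{1} = 0
g(3) = mex{0} = 1
g(4) = mex{1} = 0
g(5) = mex{0} = 1
g(6) = mex{1} = 0
g(7) = mex{0} = 1
g(8) = mex{1} = 0
g(9) = mex{0} = 1
g(10) = mex{1} = 0
g(11) = mex{0} = 1
g(12) = mex{1} = 0
g(13) = mex{0} = 1
g(14) = mex{1} = 0
So g(14) = 0.
The value of a disjunctive sum is the nim-sum of the parts.
Combined value = 2 XOR 1 XOR 0 = 3.

3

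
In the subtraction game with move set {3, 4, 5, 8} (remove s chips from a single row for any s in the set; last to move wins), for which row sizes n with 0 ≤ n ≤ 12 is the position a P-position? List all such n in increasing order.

Grundy values for subtraction set {3, 4, 5, 8}:
g(0) = mex{} = 0
g(1) = mex{} = 0
g(2) = mex{} = 0
g(3) = mex{0} = 1
g(4) = mex{0} = 1
g(5) = mex{0} = 1
g(6) = mex{0,1} = 2
g(7) = mex{0,1} = 2
g(8) = mex{0,1} = 2
g(9) = mex{0,1,2} = 3
g(10) = mex{0,1,2} = 3
g(11) = mex{1,2} = 0
g(12) = mex{1,2,3} = 0
The P-positions (g = 0) in 0..12 are 0, 1, 2, 11, 12.

0, 1, 2, 11, 12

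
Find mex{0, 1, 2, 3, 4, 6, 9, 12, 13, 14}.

5

The values 0, 1, 2, 3, 4 are all present; 5 is the first non-negative integer missing from the set.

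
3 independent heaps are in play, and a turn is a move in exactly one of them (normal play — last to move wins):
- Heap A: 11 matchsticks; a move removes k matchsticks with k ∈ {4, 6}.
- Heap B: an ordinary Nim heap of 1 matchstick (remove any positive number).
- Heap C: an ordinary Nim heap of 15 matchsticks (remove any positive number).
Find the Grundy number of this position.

14

Grundy values for heap A (subtraction set {4, 6}):
g(0) = mex{} = 0
g(1) = mex{} = 0
g(2) = mex{} = 0
g(3) = mex{} = 0
g(4) = mex{0} = 1
g(5) = mex{0} = 1
g(6) = mex{0} = 1
g(7) = mex{0} = 1
g(8) = mex{0,1} = 2
g(9) = mex{0,1} = 2
g(10) = mex{1} = 0
g(11) = mex{1} = 0
So g(11) = 0.
Heap B is a plain Nim heap of size 1, so its Grundy value is 1.
Heap C is a plain Nim heap of size 15, so its Grundy value is 15.
By the Sprague-Grundy theorem, the Grundy value of a sum of independent games is the XOR of the component values.
Combined value = 0 XOR 1 XOR 15 = 14.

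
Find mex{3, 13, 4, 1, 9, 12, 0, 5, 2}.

6

The values 0, 1, 2, 3, 4, 5 are all present; 6 is the first non-negative integer missing from the set.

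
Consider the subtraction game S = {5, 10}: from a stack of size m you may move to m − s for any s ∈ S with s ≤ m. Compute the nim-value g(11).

2

Build the Grundy sequence with g(k) = mex{g(k−s) : s ∈ {5, 10}, s ≤ k}:
g(0) = mex{} = 0
g(1) = mex{} = 0
g(2) = mex{} = 0
g(3) = mex{} = 0
g(4) = mex{} = 0
g(5) = mex{0} = 1
g(6) = mex{0} = 1
g(7) = mex{0} = 1
g(8) = mex{0} = 1
g(9) = mex{0} = 1
g(10) = mex{0,1} = 2
g(11) = mex{0,1} = 2
So g(11) = 2.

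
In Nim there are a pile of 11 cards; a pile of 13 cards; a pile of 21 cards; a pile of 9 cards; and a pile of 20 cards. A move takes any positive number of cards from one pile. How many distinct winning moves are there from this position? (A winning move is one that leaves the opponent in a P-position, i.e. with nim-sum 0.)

Nim-sum: 11 ⊕ 13 ⊕ 21 ⊕ 9 ⊕ 20 = 14.
The overall nim-sum is X = 14. A pile of size p has a winning move iff p XOR X < p (reduce it to p XOR X).
  11: 11 XOR 14 = 5 < 11 — winning move (to 5).
  13: 13 XOR 14 = 3 < 13 — winning move (to 3).
  21: 21 XOR 14 = 27 ≥ 21 — no move.
  9: 9 XOR 14 = 7 < 9 — winning move (to 7).
  20: 20 XOR 14 = 26 ≥ 20 — no move.
That gives 3 winning moves.

3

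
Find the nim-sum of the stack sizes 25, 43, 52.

Nim-sum: 25 ⊕ 43 ⊕ 52 = 6.

6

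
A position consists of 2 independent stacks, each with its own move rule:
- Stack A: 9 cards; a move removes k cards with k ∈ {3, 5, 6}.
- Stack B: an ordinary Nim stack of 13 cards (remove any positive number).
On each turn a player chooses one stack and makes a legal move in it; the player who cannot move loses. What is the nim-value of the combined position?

13

Grundy values for stack A (subtraction set {3, 5, 6}):
k:     0  1  2  3  4  5  6  7  8  9
g(k):  0  0  0  1  1  1  2  2  2  0
So g(9) = 0.
Stack B is a plain Nim stack of size 13, so its Grundy value is 13.
By the Sprague-Grundy theorem, the Grundy value of a sum of independent games is the XOR of the component values.
Combined value = 0 ⊕ 13 = 13.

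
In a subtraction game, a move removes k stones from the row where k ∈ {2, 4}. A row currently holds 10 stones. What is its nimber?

2

Build the Grundy sequence with g(k) = mex{g(k−s) : s ∈ {2, 4}, s ≤ k}:
g(0) = mex{} = 0
g(1) = mex{} = 0
g(2) = mex{0} = 1
g(3) = mex{0} = 1
g(4) = mex{0,1} = 2
g(5) = mex{0,1} = 2
g(6) = mex{1,2} = 0
g(7) = mex{1,2} = 0
g(8) = mex{0,2} = 1
g(9) = mex{0,2} = 1
g(10) = mex{0,1} = 2
So g(10) = 2.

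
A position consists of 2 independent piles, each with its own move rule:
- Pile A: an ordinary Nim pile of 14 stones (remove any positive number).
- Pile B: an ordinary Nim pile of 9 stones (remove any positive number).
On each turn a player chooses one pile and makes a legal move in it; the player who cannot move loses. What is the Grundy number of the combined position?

7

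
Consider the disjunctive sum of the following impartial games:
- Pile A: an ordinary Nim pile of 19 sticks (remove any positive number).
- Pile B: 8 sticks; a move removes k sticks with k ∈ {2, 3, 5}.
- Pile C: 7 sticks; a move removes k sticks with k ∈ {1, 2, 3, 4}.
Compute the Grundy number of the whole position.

Pile A is a plain Nim pile of size 19, so its Grundy value is 19.
Build the Grundy sequence for pile B with g(k) = mex{g(k−s) : s ∈ {2, 3, 5}, s ≤ k}:
k:     0  1  2  3  4  5  6  7  8
g(k):  0  0  1  1  2  2  3  0  0
So g(8) = 0.
For pile C, compute g(0), g(1), … with moves {1, 2, 3, 4}:
k:     0  1  2  3  4  5  6  7
g(k):  0  1  2  3  4  0  1  2
So g(7) = 2.
By the Sprague-Grundy theorem, the Grundy value of a sum of independent games is the XOR of the component values.
Combined value = 19 ⊕ 0 ⊕ 2 = 17.

17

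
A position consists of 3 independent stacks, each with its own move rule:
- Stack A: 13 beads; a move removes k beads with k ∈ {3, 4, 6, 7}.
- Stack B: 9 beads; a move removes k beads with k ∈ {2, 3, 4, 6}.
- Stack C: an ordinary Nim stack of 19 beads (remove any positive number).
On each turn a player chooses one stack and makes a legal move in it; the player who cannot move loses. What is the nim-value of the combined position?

Build the Grundy sequence for stack A with g(k) = mex{g(k−s) : s ∈ {3, 4, 6, 7}, s ≤ k}:
g(0) = mex{} = 0
g(1) = mex{} = 0
g(2) = mex{} = 0
g(3) = mex{0} = 1
g(4) = mex{0} = 1
g(5) = mex{0} = 1
g(6) = mex{0,1} = 2
g(7) = mex{0,1} = 2
g(8) = mex{0,1} = 2
g(9) = mex{0,1,2} = 3
g(10) = mex{1,2} = 0
g(11) = mex{1,2} = 0
g(12) = mex{1,2,3} = 0
g(13) = mex{0,2,3} = 1
So g(13) = 1.
Grundy values for stack B (subtraction set {2, 3, 4, 6}):
g(0) = mex{} = 0
g(1) = mex{} = 0
g(2) = mex{0} = 1
g(3) = mex{0} = 1
g(4) = mex{0,1} = 2
g(5) = mex{0,1} = 2
g(6) = mex{0,1,2} = 3
g(7) = mex{0,1,2} = 3
g(8) = mex{1,2,3} = 0
g(9) = mex{1,2,3} = 0
So g(9) = 0.
Stack C is a plain Nim stack of size 19, so its Grundy value is 19.
The value of a disjunctive sum is the nim-sum of the parts.
Combined value = 1 XOR 0 XOR 19 = 18.

18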